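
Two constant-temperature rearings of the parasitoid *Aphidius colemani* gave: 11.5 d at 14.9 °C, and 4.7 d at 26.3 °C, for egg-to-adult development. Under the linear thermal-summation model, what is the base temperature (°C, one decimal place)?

7.0 °C

Equal thermal constants: D₁(T₁ − T_b) = D₂(T₂ − T_b).
11.5·(14.9 − T_b) = 4.7·(26.3 − T_b)
T_b = (11.5·14.9 − 4.7·26.3) / (11.5 − 4.7) = 47.74 / 6.8 = 7.021 °C ≈ 7.0 °C.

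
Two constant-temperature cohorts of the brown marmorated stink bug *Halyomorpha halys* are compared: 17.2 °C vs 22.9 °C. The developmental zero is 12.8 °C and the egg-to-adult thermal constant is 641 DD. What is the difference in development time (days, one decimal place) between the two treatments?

At 17.2 °C: 641 / (17.2 − 12.8) = 641 / 4.4 = 145.682 d.
At 22.9 °C: 641 / (22.9 − 12.8) = 641 / 10.1 = 63.465 d.
Difference = |145.682 − 63.465| = 82.216 ≈ 82.2 days.

82.2 days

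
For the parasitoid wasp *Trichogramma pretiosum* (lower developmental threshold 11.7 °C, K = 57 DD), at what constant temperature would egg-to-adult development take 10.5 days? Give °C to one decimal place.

Required daily accumulation = 57 / 10.5 = 5.429 DD/day.
T = T_base + 5.429 = 11.7 + 5.429 = 17.129 ≈ 17.1 °C.

17.1 °C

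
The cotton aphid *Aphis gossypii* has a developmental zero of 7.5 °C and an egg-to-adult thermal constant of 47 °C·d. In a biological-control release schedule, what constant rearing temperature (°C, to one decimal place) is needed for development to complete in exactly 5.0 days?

Required daily accumulation = 47 / 5.0 = 9.400 DD/day.
T = T_base + 9.400 = 7.5 + 9.400 = 16.900 ≈ 16.9 °C.

16.9 °C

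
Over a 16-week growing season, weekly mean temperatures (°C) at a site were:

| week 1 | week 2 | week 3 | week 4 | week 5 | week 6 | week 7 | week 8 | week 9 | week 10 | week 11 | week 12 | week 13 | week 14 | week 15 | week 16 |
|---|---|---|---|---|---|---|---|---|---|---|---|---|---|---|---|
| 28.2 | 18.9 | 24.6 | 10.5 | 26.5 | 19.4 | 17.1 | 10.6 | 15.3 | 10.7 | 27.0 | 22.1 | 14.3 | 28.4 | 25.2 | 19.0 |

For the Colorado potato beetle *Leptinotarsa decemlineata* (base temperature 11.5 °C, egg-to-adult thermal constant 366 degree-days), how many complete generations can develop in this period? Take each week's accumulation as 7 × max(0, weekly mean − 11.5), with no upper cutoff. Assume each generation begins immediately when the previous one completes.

2 generations

Weekly DD (7 × max(0, T̄ − 11.5)): 116.9, 51.8, 91.7, 0.0, 105.0, 55.3, 39.2, 0.0, 26.6, 0.0, 108.5, 74.2, 19.6, 118.3, 95.9, 52.5.
Season total = 955.5 DD.
Complete generations = ⌊955.5 / 366⌋ = 2.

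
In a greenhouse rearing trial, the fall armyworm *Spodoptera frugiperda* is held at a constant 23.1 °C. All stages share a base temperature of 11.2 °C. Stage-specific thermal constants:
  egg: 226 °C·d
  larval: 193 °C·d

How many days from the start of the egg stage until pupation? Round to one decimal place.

35.2 days

Daily accumulation at 23.1 °C = 23.1 − 11.2 = 11.9 DD/day.
Total K = 226 + 193 = 419 DD.
Total duration = 419 / 11.9 = 35.210 ≈ 35.2 days.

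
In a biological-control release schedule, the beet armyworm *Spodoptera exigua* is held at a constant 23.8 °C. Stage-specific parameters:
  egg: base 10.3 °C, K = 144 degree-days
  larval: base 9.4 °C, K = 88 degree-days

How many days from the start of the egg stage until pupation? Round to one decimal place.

16.8 days

egg: 144 / (23.8 − 10.3) = 144 / 13.5 = 10.667 d.
larval: 88 / (23.8 − 9.4) = 88 / 14.4 = 6.111 d.
Sum = 16.778 ≈ 16.8 days.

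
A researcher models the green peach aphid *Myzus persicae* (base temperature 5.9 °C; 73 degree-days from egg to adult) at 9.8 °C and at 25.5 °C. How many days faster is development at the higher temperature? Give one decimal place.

15.0 days

At 9.8 °C: 73 / (9.8 − 5.9) = 73 / 3.9 = 18.718 d.
At 25.5 °C: 73 / (25.5 − 5.9) = 73 / 19.6 = 3.724 d.
Difference = |18.718 − 3.724| = 14.993 ≈ 15.0 days.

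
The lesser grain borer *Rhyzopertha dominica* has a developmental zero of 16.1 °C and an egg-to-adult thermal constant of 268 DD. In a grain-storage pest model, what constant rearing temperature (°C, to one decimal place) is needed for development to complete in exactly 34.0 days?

24.0 °C

Required daily accumulation = 268 / 34.0 = 7.882 DD/day.
T = T_base + 7.882 = 16.1 + 7.882 = 23.982 ≈ 24.0 °C.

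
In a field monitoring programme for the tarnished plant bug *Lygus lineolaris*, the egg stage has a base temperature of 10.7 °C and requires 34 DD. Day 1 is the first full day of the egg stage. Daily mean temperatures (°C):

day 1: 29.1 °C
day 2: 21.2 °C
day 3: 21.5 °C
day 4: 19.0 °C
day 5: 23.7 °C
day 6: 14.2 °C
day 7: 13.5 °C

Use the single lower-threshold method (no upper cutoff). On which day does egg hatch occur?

day 3

Daily DD above 10.7 °C: 18.4, 10.5, 10.8, 8.3, 13.0, 3.5, 2.8.
Cumulative: 18.4, 28.9, 39.7, 48.0, 61.0, 64.5, 67.3.
The total first reaches 34 DD on day 3.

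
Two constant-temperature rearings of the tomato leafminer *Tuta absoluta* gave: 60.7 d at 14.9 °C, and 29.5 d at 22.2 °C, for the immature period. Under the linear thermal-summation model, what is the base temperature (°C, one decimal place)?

8.0 °C

Linear rate model ⇒ the product D·(T − T_b) is constant across temperatures.
60.7·(14.9 − T_b) = 29.5·(22.2 − T_b)
T_b = (60.7·14.9 − 29.5·22.2) / (60.7 − 29.5) = 249.53 / 31.2 = 7.998 °C ≈ 8.0 °C.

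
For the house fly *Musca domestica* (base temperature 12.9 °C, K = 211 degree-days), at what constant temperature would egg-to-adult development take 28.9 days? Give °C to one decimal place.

20.2 °C

Required daily accumulation = 211 / 28.9 = 7.301 DD/day.
T = T_base + 7.301 = 12.9 + 7.301 = 20.201 ≈ 20.2 °C.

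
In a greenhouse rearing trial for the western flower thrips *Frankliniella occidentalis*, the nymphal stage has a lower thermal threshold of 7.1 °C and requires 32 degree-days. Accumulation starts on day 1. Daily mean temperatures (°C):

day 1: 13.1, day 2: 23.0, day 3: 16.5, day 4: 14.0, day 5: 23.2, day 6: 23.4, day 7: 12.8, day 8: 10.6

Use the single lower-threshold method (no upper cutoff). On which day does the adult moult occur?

day 4

Daily DD above 7.1 °C: 6.0, 15.9, 9.4, 6.9, 16.1, 16.3, 5.7, 3.5.
Cumulative: 6.0, 21.9, 31.3, 38.2, 54.3, 70.6, 76.3, 79.8.
The total first reaches 32 DD on day 4.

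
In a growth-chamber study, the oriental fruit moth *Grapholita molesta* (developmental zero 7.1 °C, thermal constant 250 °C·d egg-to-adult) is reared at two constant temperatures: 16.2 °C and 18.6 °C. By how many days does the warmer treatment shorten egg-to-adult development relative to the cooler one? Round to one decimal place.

5.7 days

At 16.2 °C: 250 / (16.2 − 7.1) = 250 / 9.1 = 27.473 d.
At 18.6 °C: 250 / (18.6 − 7.1) = 250 / 11.5 = 21.739 d.
Difference = |27.473 − 21.739| = 5.733 ≈ 5.7 days.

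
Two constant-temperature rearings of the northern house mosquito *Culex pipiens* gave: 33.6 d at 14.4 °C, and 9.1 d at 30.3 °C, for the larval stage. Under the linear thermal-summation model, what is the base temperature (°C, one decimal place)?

Linear rate model ⇒ the product D·(T − T_b) is constant across temperatures.
33.6·(14.4 − T_b) = 9.1·(30.3 − T_b)
T_b = (33.6·14.4 − 9.1·30.3) / (33.6 − 9.1) = 208.11 / 24.5 = 8.494 °C ≈ 8.5 °C.

8.5 °C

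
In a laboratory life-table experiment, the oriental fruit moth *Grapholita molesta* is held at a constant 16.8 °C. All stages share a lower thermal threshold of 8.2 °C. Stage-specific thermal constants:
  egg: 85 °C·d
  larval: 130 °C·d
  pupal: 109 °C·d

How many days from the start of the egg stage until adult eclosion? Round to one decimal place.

37.7 days

Daily accumulation at 16.8 °C = 16.8 − 8.2 = 8.6 DD/day.
Total K = 85 + 130 + 109 = 324 DD.
Total duration = 324 / 8.6 = 37.674 ≈ 37.7 days.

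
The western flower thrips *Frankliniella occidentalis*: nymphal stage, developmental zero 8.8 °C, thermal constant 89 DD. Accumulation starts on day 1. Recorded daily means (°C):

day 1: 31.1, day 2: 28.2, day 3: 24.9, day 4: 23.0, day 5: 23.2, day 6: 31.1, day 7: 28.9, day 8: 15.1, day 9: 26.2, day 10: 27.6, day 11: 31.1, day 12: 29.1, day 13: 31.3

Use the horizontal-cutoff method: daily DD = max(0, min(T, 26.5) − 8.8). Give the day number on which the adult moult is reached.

Daily DD above 8.8 °C (capped at 17.7): 17.7, 17.7, 16.1, 14.2, 14.4, 17.7, 17.7, 6.3, 17.4, 17.7, 17.7, 17.7, 17.7.
Cumulative: 17.7, 35.4, 51.5, 65.7, 80.1, 97.8, 115.5, 121.8, 139.2, 156.9, 174.6, 192.3, 210.0.
The total first reaches 89 DD on day 6.

day 6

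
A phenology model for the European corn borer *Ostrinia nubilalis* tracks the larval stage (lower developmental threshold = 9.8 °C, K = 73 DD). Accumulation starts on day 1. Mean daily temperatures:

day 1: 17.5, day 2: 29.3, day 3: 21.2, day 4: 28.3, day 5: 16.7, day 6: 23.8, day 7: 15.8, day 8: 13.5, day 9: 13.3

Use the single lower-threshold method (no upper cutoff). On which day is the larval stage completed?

day 6

Daily DD above 9.8 °C: 7.7, 19.5, 11.4, 18.5, 6.9, 14.0, 6.0, 3.7, 3.5.
Cumulative: 7.7, 27.2, 38.6, 57.1, 64.0, 78.0, 84.0, 87.7, 91.2.
The total first reaches 73 DD on day 6.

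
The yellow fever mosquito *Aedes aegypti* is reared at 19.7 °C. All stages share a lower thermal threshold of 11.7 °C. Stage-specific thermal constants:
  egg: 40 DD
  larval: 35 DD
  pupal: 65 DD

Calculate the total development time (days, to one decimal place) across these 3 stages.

Daily accumulation at 19.7 °C = 19.7 − 11.7 = 8.0 DD/day.
Total K = 40 + 35 + 65 = 140 DD.
Total duration = 140 / 8.0 = 17.500 ≈ 17.5 days.

17.5 days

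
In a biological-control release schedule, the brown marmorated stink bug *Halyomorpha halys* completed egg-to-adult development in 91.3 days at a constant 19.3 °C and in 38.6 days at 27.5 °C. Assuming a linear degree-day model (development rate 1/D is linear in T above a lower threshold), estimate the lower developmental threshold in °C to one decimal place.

13.3 °C

Linear rate model ⇒ the product D·(T − T_b) is constant across temperatures.
91.3·(19.3 − T_b) = 38.6·(27.5 − T_b)
T_b = (91.3·19.3 − 38.6·27.5) / (91.3 − 38.6) = 700.59 / 52.7 = 13.294 °C ≈ 13.3 °C.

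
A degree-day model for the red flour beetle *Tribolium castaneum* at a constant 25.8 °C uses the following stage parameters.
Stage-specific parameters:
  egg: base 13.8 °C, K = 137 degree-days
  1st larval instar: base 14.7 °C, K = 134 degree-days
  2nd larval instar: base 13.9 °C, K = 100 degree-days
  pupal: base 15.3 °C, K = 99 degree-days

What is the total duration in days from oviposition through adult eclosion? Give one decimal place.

41.3 days

egg: 137 / (25.8 − 13.8) = 137 / 12.0 = 11.417 d.
1st larval instar: 134 / (25.8 − 14.7) = 134 / 11.1 = 12.072 d.
2nd larval instar: 100 / (25.8 − 13.9) = 100 / 11.9 = 8.403 d.
pupal: 99 / (25.8 − 15.3) = 99 / 10.5 = 9.429 d.
Sum = 41.321 ≈ 41.3 days.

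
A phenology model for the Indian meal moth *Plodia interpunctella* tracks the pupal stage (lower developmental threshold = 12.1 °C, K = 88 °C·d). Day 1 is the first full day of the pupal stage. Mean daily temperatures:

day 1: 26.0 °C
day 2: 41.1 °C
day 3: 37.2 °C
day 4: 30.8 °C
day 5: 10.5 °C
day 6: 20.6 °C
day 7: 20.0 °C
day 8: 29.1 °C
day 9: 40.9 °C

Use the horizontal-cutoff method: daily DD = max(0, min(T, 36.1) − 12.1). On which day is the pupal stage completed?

day 6

Daily DD above 12.1 °C (capped at 24.0): 13.9, 24.0, 24.0, 18.7, 0.0, 8.5, 7.9, 17.0, 24.0.
Cumulative: 13.9, 37.9, 61.9, 80.6, 80.6, 89.1, 97.0, 114.0, 138.0.
The total first reaches 88 DD on day 6.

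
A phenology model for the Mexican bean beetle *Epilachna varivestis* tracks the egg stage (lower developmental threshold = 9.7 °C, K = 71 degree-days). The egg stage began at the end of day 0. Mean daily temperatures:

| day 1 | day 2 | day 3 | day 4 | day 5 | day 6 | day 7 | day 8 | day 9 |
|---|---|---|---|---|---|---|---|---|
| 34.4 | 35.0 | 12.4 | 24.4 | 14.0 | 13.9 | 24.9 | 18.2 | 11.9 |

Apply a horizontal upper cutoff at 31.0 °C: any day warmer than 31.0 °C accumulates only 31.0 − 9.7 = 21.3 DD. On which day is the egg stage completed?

day 7

Daily DD above 9.7 °C (capped at 21.3): 21.3, 21.3, 2.7, 14.7, 4.3, 4.2, 15.2, 8.5, 2.2.
Cumulative: 21.3, 42.6, 45.3, 60.0, 64.3, 68.5, 83.7, 92.2, 94.4.
The total first reaches 71 DD on day 7.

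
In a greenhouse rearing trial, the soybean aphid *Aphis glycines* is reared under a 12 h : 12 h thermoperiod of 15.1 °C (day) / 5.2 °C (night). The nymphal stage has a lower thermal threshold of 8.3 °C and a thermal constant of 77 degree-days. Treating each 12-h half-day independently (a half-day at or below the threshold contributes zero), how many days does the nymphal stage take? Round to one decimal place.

22.6 days

Day half: max(0, 15.1 − 8.3) × 0.5 = 6.8 × 0.5 = 3.40 DD.
Night half: max(0, 5.2 − 8.3) × 0.5 = 0.0 × 0.5 = 0.00 DD.
Per 24 h: 3.40 DD/day.
Duration = 77 / 3.40 = 22.647 ≈ 22.6 days.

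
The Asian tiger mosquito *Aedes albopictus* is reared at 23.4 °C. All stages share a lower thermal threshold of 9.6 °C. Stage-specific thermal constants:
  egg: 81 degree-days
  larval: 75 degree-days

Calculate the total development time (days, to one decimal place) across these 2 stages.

11.3 days

Daily accumulation at 23.4 °C = 23.4 − 9.6 = 13.8 DD/day.
Total K = 81 + 75 = 156 DD.
Total duration = 156 / 13.8 = 11.304 ≈ 11.3 days.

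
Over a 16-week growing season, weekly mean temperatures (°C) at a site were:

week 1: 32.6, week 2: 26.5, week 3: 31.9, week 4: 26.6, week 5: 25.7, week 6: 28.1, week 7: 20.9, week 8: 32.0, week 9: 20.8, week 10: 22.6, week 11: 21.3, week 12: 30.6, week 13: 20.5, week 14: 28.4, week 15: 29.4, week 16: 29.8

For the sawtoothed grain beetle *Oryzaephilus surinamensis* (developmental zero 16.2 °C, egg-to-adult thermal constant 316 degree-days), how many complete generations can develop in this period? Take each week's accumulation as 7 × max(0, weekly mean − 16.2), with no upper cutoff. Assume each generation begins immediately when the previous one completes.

3 generations

Weekly DD (7 × max(0, T̄ − 16.2)): 114.8, 72.1, 109.9, 72.8, 66.5, 83.3, 32.9, 110.6, 32.2, 44.8, 35.7, 100.8, 30.1, 85.4, 92.4, 95.2.
Season total = 1179.5 DD.
Complete generations = ⌊1179.5 / 316⌋ = 3.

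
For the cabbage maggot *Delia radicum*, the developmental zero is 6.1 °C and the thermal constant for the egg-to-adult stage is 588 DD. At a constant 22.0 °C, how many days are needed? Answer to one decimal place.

Daily accumulation = 22.0 − 6.1 = 15.9 DD/day.
Duration = 588 / 15.9 = 36.981 ≈ 37.0 days.

37.0 days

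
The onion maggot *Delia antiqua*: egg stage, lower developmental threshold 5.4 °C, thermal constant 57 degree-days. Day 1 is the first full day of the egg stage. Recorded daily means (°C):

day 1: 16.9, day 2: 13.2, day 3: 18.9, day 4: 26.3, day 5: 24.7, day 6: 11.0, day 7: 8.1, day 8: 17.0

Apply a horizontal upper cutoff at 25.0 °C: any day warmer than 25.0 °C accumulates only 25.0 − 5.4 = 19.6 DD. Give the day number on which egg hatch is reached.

Daily DD above 5.4 °C (capped at 19.6): 11.5, 7.8, 13.5, 19.6, 19.3, 5.6, 2.7, 11.6.
Cumulative: 11.5, 19.3, 32.8, 52.4, 71.7, 77.3, 80.0, 91.6.
The total first reaches 57 DD on day 5.

day 5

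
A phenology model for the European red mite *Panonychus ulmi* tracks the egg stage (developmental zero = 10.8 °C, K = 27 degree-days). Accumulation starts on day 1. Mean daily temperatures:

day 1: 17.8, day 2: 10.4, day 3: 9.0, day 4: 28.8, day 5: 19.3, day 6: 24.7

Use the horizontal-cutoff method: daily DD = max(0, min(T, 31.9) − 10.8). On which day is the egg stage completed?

day 5

Daily DD above 10.8 °C (capped at 21.1): 7.0, 0.0, 0.0, 18.0, 8.5, 13.9.
Cumulative: 7.0, 7.0, 7.0, 25.0, 33.5, 47.4.
The total first reaches 27 DD on day 5.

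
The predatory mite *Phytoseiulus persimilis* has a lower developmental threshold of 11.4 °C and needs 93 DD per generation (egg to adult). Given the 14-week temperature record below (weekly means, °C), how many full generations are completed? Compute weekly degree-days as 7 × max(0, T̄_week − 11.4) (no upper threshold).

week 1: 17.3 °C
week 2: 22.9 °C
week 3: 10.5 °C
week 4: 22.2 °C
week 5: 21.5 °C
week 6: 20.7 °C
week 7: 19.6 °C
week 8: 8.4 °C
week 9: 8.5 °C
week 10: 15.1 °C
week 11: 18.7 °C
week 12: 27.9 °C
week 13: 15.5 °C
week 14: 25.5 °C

Weekly DD (7 × max(0, T̄ − 11.4)): 41.3, 80.5, 0.0, 75.6, 70.7, 65.1, 57.4, 0.0, 0.0, 25.9, 51.1, 115.5, 28.7, 98.7.
Season total = 710.5 DD.
Complete generations = ⌊710.5 / 93⌋ = 7.

7 generations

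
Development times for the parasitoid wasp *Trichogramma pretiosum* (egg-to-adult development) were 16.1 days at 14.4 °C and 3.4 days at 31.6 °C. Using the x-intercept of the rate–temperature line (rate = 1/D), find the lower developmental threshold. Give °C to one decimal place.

9.8 °C

Equal thermal constants: D₁(T₁ − T_b) = D₂(T₂ − T_b).
16.1·(14.4 − T_b) = 3.4·(31.6 − T_b)
T_b = (16.1·14.4 − 3.4·31.6) / (16.1 − 3.4) = 124.40 / 12.7 = 9.795 °C ≈ 9.8 °C.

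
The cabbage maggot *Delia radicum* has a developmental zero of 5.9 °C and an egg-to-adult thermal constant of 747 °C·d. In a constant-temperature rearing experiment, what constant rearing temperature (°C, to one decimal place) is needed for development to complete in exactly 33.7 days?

28.1 °C

Required daily accumulation = 747 / 33.7 = 22.166 DD/day.
T = T_base + 22.166 = 5.9 + 22.166 = 28.066 ≈ 28.1 °C.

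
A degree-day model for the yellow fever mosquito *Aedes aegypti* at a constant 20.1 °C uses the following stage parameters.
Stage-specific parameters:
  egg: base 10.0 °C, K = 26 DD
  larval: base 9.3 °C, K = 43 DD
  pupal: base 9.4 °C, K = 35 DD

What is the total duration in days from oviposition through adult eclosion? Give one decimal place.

9.8 days

egg: 26 / (20.1 − 10.0) = 26 / 10.1 = 2.574 d.
larval: 43 / (20.1 − 9.3) = 43 / 10.8 = 3.981 d.
pupal: 35 / (20.1 − 9.4) = 35 / 10.7 = 3.271 d.
Sum = 9.827 ≈ 9.8 days.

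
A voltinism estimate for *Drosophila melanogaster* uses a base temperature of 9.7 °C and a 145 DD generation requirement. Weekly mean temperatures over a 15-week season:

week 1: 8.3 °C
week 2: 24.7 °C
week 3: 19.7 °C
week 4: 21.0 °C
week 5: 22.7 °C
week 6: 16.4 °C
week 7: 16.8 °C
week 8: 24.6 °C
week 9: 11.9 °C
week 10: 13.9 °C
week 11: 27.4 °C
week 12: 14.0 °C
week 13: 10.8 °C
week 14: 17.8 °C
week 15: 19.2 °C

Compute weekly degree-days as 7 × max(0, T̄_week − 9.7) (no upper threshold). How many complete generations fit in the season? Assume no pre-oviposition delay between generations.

Weekly DD (7 × max(0, T̄ − 9.7)): 0.0, 105.0, 70.0, 79.1, 91.0, 46.9, 49.7, 104.3, 15.4, 29.4, 123.9, 30.1, 7.7, 56.7, 66.5.
Season total = 875.7 DD.
Complete generations = ⌊875.7 / 145⌋ = 6.

6 generations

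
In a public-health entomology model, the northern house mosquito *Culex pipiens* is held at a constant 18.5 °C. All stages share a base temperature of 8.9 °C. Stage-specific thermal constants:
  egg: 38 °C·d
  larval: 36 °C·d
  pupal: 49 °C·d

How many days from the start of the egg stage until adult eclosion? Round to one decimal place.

12.8 days

Daily accumulation at 18.5 °C = 18.5 − 8.9 = 9.6 DD/day.
Total K = 38 + 36 + 49 = 123 DD.
Total duration = 123 / 9.6 = 12.812 ≈ 12.8 days.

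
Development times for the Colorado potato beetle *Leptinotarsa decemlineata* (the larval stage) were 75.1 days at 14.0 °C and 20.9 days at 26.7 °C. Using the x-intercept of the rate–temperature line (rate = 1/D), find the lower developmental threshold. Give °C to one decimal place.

9.1 °C

Under the model K = D·(T − T_b), so D₁·(T₁ − T_b) = D₂·(T₂ − T_b).
75.1·(14.0 − T_b) = 20.9·(26.7 − T_b)
T_b = (75.1·14.0 − 20.9·26.7) / (75.1 − 20.9) = 493.37 / 54.2 = 9.103 °C ≈ 9.1 °C.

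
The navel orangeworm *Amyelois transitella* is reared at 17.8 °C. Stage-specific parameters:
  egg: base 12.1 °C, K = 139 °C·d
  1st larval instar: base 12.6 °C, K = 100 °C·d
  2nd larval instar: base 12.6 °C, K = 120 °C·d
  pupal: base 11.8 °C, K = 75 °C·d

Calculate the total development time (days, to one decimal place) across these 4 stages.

egg: 139 / (17.8 − 12.1) = 139 / 5.7 = 24.386 d.
1st larval instar: 100 / (17.8 − 12.6) = 100 / 5.2 = 19.231 d.
2nd larval instar: 120 / (17.8 − 12.6) = 120 / 5.2 = 23.077 d.
pupal: 75 / (17.8 − 11.8) = 75 / 6.0 = 12.500 d.
Sum = 79.194 ≈ 79.2 days.

79.2 days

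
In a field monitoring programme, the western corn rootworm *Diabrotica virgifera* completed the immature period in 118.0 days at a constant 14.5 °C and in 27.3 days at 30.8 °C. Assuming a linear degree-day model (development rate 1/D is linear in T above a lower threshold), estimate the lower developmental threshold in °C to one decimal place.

9.6 °C

Equal thermal constants: D₁(T₁ − T_b) = D₂(T₂ − T_b).
118.0·(14.5 − T_b) = 27.3·(30.8 − T_b)
T_b = (118.0·14.5 − 27.3·30.8) / (118.0 − 27.3) = 870.16 / 90.7 = 9.594 °C ≈ 9.6 °C.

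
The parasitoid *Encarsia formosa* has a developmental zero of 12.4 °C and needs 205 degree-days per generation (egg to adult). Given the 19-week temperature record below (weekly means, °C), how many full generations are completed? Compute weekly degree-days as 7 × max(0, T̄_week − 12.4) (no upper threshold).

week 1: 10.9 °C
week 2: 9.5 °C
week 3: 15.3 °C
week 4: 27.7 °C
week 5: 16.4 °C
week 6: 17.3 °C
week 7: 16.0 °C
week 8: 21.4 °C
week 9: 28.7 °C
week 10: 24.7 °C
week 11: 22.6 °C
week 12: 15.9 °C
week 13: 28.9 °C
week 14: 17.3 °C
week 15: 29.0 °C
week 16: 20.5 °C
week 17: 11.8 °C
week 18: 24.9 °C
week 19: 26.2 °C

Weekly DD (7 × max(0, T̄ − 12.4)): 0.0, 0.0, 20.3, 107.1, 28.0, 34.3, 25.2, 63.0, 114.1, 86.1, 71.4, 24.5, 115.5, 34.3, 116.2, 56.7, 0.0, 87.5, 96.6.
Season total = 1080.8 DD.
Complete generations = ⌊1080.8 / 205⌋ = 5.

5 generations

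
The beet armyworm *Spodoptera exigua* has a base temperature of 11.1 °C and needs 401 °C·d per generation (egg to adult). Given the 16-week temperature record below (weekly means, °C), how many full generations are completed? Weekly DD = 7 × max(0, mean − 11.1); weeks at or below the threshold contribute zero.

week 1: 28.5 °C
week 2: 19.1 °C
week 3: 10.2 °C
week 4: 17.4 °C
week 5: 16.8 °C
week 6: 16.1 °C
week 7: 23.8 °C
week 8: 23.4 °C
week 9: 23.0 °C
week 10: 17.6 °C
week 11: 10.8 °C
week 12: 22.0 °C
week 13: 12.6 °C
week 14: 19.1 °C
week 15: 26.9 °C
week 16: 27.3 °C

2 generations

Weekly DD (7 × max(0, T̄ − 11.1)): 121.8, 56.0, 0.0, 44.1, 39.9, 35.0, 88.9, 86.1, 83.3, 45.5, 0.0, 76.3, 10.5, 56.0, 110.6, 113.4.
Season total = 967.4 DD.
Complete generations = ⌊967.4 / 401⌋ = 2.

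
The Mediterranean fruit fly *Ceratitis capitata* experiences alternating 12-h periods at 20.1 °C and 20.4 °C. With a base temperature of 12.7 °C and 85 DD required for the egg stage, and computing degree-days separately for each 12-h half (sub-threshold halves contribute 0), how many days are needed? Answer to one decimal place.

11.3 days

Day half: max(0, 20.1 − 12.7) × 0.5 = 7.4 × 0.5 = 3.70 DD.
Night half: max(0, 20.4 − 12.7) × 0.5 = 7.7 × 0.5 = 3.85 DD.
Per 24 h: 7.55 DD/day.
Duration = 85 / 7.55 = 11.258 ≈ 11.3 days.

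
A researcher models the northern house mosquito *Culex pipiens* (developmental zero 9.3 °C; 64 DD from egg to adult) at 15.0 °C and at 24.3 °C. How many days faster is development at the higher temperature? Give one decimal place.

7.0 days

At 15.0 °C: 64 / (15.0 − 9.3) = 64 / 5.7 = 11.228 d.
At 24.3 °C: 64 / (24.3 − 9.3) = 64 / 15.0 = 4.267 d.
Difference = |11.228 − 4.267| = 6.961 ≈ 7.0 days.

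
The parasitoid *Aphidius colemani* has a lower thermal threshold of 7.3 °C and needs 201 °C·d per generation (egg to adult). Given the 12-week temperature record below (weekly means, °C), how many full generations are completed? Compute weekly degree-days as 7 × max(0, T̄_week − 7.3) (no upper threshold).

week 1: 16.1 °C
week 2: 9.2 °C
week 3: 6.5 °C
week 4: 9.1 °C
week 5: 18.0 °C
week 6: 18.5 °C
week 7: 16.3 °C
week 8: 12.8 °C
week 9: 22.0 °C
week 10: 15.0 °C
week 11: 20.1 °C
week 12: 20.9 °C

Weekly DD (7 × max(0, T̄ − 7.3)): 61.6, 13.3, 0.0, 12.6, 74.9, 78.4, 63.0, 38.5, 102.9, 53.9, 89.6, 95.2.
Season total = 683.9 DD.
Complete generations = ⌊683.9 / 201⌋ = 3.

3 generations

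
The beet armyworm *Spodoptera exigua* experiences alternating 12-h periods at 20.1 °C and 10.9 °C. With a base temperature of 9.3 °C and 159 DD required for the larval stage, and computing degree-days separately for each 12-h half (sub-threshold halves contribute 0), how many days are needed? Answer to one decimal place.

25.6 days

Day half: max(0, 20.1 − 9.3) × 0.5 = 10.8 × 0.5 = 5.40 DD.
Night half: max(0, 10.9 − 9.3) × 0.5 = 1.6 × 0.5 = 0.80 DD.
Per 24 h: 6.20 DD/day.
Duration = 159 / 6.20 = 25.645 ≈ 25.6 days.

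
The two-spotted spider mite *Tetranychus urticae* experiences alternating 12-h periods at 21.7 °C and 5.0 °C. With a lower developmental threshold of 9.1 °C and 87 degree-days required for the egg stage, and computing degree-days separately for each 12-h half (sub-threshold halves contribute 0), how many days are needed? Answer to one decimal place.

Day half: max(0, 21.7 − 9.1) × 0.5 = 12.6 × 0.5 = 6.30 DD.
Night half: max(0, 5.0 − 9.1) × 0.5 = 0.0 × 0.5 = 0.00 DD.
Per 24 h: 6.30 DD/day.
Duration = 87 / 6.30 = 13.810 ≈ 13.8 days.

13.8 days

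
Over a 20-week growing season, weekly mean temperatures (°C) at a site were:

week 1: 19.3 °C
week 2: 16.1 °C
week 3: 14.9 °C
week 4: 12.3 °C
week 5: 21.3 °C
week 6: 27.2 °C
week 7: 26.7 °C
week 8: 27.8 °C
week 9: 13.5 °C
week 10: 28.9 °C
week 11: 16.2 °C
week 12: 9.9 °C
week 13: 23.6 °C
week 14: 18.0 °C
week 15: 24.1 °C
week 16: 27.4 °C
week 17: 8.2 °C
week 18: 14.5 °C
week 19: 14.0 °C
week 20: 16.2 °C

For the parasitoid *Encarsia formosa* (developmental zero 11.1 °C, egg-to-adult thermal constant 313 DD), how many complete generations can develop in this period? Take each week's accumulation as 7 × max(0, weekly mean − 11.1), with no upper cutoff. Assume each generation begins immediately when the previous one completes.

3 generations

Weekly DD (7 × max(0, T̄ − 11.1)): 57.4, 35.0, 26.6, 8.4, 71.4, 112.7, 109.2, 116.9, 16.8, 124.6, 35.7, 0.0, 87.5, 48.3, 91.0, 114.1, 0.0, 23.8, 20.3, 35.7.
Season total = 1135.4 DD.
Complete generations = ⌊1135.4 / 313⌋ = 3.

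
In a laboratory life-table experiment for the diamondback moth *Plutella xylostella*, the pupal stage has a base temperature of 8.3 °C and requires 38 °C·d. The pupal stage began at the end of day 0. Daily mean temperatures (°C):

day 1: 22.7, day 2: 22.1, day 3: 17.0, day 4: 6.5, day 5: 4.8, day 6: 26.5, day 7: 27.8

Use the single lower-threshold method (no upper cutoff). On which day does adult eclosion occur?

Daily DD above 8.3 °C: 14.4, 13.8, 8.7, 0.0, 0.0, 18.2, 19.5.
Cumulative: 14.4, 28.2, 36.9, 36.9, 36.9, 55.1, 74.6.
The total first reaches 38 DD on day 6.

day 6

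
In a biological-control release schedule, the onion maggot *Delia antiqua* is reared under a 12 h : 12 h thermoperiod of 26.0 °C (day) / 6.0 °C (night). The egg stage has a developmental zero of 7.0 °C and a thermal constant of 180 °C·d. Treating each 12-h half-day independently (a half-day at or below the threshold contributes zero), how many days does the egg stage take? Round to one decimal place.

Day half: max(0, 26.0 − 7.0) × 0.5 = 19.0 × 0.5 = 9.50 DD.
Night half: max(0, 6.0 − 7.0) × 0.5 = 0.0 × 0.5 = 0.00 DD.
Per 24 h: 9.50 DD/day.
Duration = 180 / 9.50 = 18.947 ≈ 18.9 days.

18.9 days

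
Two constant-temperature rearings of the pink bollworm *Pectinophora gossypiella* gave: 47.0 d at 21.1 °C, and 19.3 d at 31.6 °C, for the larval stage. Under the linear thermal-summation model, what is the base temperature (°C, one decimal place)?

13.8 °C

Equal thermal constants: D₁(T₁ − T_b) = D₂(T₂ − T_b).
47.0·(21.1 − T_b) = 19.3·(31.6 − T_b)
T_b = (47.0·21.1 − 19.3·31.6) / (47.0 − 19.3) = 381.82 / 27.7 = 13.784 °C ≈ 13.8 °C.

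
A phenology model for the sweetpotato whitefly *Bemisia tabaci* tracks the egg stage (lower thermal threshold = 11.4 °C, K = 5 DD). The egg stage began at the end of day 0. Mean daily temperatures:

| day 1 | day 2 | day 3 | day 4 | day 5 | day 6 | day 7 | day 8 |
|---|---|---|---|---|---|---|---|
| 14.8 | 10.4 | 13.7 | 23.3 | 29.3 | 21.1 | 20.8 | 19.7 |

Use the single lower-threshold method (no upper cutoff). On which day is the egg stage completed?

Daily DD above 11.4 °C: 3.4, 0.0, 2.3, 11.9, 17.9, 9.7, 9.4, 8.3.
Cumulative: 3.4, 3.4, 5.7, 17.6, 35.5, 45.2, 54.6, 62.9.
The total first reaches 5 DD on day 3.

day 3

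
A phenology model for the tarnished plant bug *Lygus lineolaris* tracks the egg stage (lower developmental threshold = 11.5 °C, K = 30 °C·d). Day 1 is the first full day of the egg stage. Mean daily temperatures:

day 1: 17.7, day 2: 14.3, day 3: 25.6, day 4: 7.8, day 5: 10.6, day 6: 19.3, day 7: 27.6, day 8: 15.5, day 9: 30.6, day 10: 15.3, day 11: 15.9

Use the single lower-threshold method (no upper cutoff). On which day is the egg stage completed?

day 6

Daily DD above 11.5 °C: 6.2, 2.8, 14.1, 0.0, 0.0, 7.8, 16.1, 4.0, 19.1, 3.8, 4.4.
Cumulative: 6.2, 9.0, 23.1, 23.1, 23.1, 30.9, 47.0, 51.0, 70.1, 73.9, 78.3.
The total first reaches 30 DD on day 6.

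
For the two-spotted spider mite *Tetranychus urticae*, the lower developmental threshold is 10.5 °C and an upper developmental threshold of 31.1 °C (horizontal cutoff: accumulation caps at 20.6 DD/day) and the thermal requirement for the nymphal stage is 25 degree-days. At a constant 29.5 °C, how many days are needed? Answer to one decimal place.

1.3 days

Daily accumulation = 29.5 − 10.5 = 19.0 DD/day.
Duration = 25 / 19.0 = 1.316 ≈ 1.3 days.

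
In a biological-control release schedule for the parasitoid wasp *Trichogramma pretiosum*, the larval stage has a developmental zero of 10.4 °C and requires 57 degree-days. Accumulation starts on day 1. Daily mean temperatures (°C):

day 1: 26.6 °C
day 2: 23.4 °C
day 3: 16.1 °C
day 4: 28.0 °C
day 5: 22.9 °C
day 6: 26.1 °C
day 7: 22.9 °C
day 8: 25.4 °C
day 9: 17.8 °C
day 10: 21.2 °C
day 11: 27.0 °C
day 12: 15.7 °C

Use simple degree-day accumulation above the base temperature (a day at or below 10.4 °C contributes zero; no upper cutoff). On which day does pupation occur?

day 5

Daily DD above 10.4 °C: 16.2, 13.0, 5.7, 17.6, 12.5, 15.7, 12.5, 15.0, 7.4, 10.8, 16.6, 5.3.
Cumulative: 16.2, 29.2, 34.9, 52.5, 65.0, 80.7, 93.2, 108.2, 115.6, 126.4, 143.0, 148.3.
The total first reaches 57 DD on day 5.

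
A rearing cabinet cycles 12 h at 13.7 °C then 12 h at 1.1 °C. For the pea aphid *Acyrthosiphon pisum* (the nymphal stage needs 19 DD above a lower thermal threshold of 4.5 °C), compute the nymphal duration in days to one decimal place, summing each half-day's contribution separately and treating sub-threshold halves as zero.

4.1 days

Day half: max(0, 13.7 − 4.5) × 0.5 = 9.2 × 0.5 = 4.60 DD.
Night half: max(0, 1.1 − 4.5) × 0.5 = 0.0 × 0.5 = 0.00 DD.
Per 24 h: 4.60 DD/day.
Duration = 19 / 4.60 = 4.130 ≈ 4.1 days.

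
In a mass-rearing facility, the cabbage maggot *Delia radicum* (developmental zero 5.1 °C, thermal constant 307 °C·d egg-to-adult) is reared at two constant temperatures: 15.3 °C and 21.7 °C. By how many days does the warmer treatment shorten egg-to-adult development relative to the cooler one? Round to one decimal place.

At 15.3 °C: 307 / (15.3 − 5.1) = 307 / 10.2 = 30.098 d.
At 21.7 °C: 307 / (21.7 − 5.1) = 307 / 16.6 = 18.494 d.
Difference = |30.098 − 18.494| = 11.604 ≈ 11.6 days.

11.6 days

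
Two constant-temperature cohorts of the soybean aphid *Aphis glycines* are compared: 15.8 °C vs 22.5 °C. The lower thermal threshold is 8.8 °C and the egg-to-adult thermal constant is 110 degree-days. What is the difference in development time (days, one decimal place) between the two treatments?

At 15.8 °C: 110 / (15.8 − 8.8) = 110 / 7.0 = 15.714 d.
At 22.5 °C: 110 / (22.5 − 8.8) = 110 / 13.7 = 8.029 d.
Difference = |15.714 − 8.029| = 7.685 ≈ 7.7 days.

7.7 days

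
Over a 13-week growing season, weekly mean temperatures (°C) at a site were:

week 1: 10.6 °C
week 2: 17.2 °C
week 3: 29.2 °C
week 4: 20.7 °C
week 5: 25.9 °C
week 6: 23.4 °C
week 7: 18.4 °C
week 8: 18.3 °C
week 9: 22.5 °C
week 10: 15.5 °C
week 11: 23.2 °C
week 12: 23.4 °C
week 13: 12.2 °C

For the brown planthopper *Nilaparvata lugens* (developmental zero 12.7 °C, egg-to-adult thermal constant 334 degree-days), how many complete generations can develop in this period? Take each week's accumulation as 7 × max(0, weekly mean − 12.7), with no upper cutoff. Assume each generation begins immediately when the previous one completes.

2 generations

Weekly DD (7 × max(0, T̄ − 12.7)): 0.0, 31.5, 115.5, 56.0, 92.4, 74.9, 39.9, 39.2, 68.6, 19.6, 73.5, 74.9, 0.0.
Season total = 686.0 DD.
Complete generations = ⌊686.0 / 334⌋ = 2.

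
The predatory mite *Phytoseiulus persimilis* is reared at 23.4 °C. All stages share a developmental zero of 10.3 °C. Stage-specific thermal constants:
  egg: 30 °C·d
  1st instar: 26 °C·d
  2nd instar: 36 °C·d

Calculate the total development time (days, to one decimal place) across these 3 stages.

7.0 days

Daily accumulation at 23.4 °C = 23.4 − 10.3 = 13.1 DD/day.
Total K = 30 + 26 + 36 = 92 DD.
Total duration = 92 / 13.1 = 7.023 ≈ 7.0 days.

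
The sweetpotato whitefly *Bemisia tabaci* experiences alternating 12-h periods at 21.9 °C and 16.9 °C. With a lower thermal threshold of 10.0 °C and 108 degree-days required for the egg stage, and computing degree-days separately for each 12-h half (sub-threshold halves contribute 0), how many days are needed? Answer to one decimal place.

Day half: max(0, 21.9 − 10.0) × 0.5 = 11.9 × 0.5 = 5.95 DD.
Night half: max(0, 16.9 − 10.0) × 0.5 = 6.9 × 0.5 = 3.45 DD.
Per 24 h: 9.40 DD/day.
Duration = 108 / 9.40 = 11.489 ≈ 11.5 days.

11.5 days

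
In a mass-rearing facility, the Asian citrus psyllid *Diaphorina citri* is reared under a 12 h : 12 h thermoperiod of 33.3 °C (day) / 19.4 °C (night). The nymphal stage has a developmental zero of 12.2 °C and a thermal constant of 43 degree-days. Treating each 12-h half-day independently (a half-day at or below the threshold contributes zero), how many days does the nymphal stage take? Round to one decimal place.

Day half: max(0, 33.3 − 12.2) × 0.5 = 21.1 × 0.5 = 10.55 DD.
Night half: max(0, 19.4 − 12.2) × 0.5 = 7.2 × 0.5 = 3.60 DD.
Per 24 h: 14.15 DD/day.
Duration = 43 / 14.15 = 3.039 ≈ 3.0 days.

3.0 days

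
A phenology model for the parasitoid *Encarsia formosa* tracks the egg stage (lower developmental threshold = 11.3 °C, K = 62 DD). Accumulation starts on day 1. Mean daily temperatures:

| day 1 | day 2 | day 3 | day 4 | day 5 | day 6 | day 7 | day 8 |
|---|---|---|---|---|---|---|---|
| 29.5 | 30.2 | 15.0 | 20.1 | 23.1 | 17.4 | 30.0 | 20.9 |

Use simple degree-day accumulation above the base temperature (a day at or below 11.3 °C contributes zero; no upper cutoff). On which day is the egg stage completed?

day 6

Daily DD above 11.3 °C: 18.2, 18.9, 3.7, 8.8, 11.8, 6.1, 18.7, 9.6.
Cumulative: 18.2, 37.1, 40.8, 49.6, 61.4, 67.5, 86.2, 95.8.
The total first reaches 62 DD on day 6.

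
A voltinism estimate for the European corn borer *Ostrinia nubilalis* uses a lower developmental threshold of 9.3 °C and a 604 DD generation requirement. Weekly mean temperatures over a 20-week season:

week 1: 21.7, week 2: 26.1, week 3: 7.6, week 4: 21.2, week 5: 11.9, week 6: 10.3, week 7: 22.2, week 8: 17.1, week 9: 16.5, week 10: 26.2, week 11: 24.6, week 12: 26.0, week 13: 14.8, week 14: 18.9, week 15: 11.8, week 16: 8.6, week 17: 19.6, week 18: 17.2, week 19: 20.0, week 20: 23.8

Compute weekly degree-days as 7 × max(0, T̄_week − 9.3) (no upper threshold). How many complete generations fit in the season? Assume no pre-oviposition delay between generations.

Weekly DD (7 × max(0, T̄ − 9.3)): 86.8, 117.6, 0.0, 83.3, 18.2, 7.0, 90.3, 54.6, 50.4, 118.3, 107.1, 116.9, 38.5, 67.2, 17.5, 0.0, 72.1, 55.3, 74.9, 101.5.
Season total = 1277.5 DD.
Complete generations = ⌊1277.5 / 604⌋ = 2.

2 generations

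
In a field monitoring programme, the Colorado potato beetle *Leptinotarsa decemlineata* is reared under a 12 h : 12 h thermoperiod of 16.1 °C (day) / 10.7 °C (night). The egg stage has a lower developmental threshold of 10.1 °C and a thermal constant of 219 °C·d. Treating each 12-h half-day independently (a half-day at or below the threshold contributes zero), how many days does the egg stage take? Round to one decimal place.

Day half: max(0, 16.1 − 10.1) × 0.5 = 6.0 × 0.5 = 3.00 DD.
Night half: max(0, 10.7 − 10.1) × 0.5 = 0.6 × 0.5 = 0.30 DD.
Per 24 h: 3.30 DD/day.
Duration = 219 / 3.30 = 66.364 ≈ 66.4 days.

66.4 days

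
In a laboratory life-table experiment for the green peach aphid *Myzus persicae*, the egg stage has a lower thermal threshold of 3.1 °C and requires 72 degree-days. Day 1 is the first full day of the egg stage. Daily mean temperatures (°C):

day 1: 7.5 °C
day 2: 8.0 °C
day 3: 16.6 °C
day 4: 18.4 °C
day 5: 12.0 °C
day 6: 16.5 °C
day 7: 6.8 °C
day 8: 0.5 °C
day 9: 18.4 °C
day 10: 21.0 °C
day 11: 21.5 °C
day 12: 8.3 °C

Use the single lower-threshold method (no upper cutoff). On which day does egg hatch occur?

Daily DD above 3.1 °C: 4.4, 4.9, 13.5, 15.3, 8.9, 13.4, 3.7, 0.0, 15.3, 17.9, 18.4, 5.2.
Cumulative: 4.4, 9.3, 22.8, 38.1, 47.0, 60.4, 64.1, 64.1, 79.4, 97.3, 115.7, 120.9.
The total first reaches 72 DD on day 9.

day 9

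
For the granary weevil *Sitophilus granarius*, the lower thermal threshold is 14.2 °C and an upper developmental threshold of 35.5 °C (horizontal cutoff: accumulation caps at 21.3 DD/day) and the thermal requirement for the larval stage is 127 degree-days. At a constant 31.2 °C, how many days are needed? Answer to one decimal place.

Daily accumulation = 31.2 − 14.2 = 17.0 DD/day.
Duration = 127 / 17.0 = 7.471 ≈ 7.5 days.

7.5 days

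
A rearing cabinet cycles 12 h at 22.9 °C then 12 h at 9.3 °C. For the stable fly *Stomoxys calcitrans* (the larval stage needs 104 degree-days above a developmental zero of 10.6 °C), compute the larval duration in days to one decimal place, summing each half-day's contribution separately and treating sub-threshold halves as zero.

16.9 days

Day half: max(0, 22.9 − 10.6) × 0.5 = 12.3 × 0.5 = 6.15 DD.
Night half: max(0, 9.3 − 10.6) × 0.5 = 0.0 × 0.5 = 0.00 DD.
Per 24 h: 6.15 DD/day.
Duration = 104 / 6.15 = 16.911 ≈ 16.9 days.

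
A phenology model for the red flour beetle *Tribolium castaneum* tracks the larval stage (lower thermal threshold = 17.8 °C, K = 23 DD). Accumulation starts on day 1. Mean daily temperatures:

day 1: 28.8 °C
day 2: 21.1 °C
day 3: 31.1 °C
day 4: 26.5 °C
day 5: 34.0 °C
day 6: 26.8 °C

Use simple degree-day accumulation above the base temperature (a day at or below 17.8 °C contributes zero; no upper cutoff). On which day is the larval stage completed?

Daily DD above 17.8 °C: 11.0, 3.3, 13.3, 8.7, 16.2, 9.0.
Cumulative: 11.0, 14.3, 27.6, 36.3, 52.5, 61.5.
The total first reaches 23 DD on day 3.

day 3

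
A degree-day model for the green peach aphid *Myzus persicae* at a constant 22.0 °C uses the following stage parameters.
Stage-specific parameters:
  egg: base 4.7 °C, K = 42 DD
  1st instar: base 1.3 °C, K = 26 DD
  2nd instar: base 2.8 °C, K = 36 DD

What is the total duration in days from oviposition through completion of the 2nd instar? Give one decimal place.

5.6 days

egg: 42 / (22.0 − 4.7) = 42 / 17.3 = 2.428 d.
1st instar: 26 / (22.0 − 1.3) = 26 / 20.7 = 1.256 d.
2nd instar: 36 / (22.0 − 2.8) = 36 / 19.2 = 1.875 d.
Sum = 5.559 ≈ 5.6 days.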